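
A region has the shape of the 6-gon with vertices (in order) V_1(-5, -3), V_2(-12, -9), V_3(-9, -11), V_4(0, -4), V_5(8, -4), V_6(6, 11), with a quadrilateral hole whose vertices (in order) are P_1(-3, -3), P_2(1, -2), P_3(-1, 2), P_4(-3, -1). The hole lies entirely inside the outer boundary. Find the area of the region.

Outer boundary:
Apply the shoelace (surveyor's) formula: 2A = Σ (x_i·y_{i+1} − x_{i+1}·y_i), indices taken mod 6.
Cross-terms: 9, 51, 36, 32, 112, 37  ⇒  Σ = 277
Area = |Σ|/2 = 138.5.
Hole:
Σ = (9) + (0) + (7) + (6) = 22
Area = |Σ|/2 = 11.
Net area = 138.5 − 11 = 127.5.

127.5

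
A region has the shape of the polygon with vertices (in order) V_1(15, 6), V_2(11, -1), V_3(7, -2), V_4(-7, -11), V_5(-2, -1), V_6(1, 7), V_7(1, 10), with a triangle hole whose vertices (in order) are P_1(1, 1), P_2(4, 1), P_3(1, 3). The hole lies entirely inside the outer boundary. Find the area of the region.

Outer boundary:
Cross-terms: -81, -15, -91, -15, -13, 3, -144  ⇒  Σ = -356
Area = |Σ|/2 = 178.
Hole:
Apply the surveyor's formula: 2A = Σ (x_i·y_{i+1} − x_{i+1}·y_i), indices taken mod 3.
Σ = (-3) + (11) + (-2) = 6
Area = |Σ|/2 = 3.
Net area = 178 − 3 = 175.

175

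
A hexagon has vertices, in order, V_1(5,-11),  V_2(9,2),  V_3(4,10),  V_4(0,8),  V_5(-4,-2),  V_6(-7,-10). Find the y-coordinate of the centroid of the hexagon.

Apply the surveyor's formula. First the cross-terms c_i = x_i·y_{i+1} − x_{i+1}·y_i:
  109, 82, 32, 32, 26, 127  ⇒  2A = 408, A = 204.
Then Σ (y_i + y_{i+1})·c_i = -2208, so ȳ = -2208 / (6·204) = -92/51.

-92/51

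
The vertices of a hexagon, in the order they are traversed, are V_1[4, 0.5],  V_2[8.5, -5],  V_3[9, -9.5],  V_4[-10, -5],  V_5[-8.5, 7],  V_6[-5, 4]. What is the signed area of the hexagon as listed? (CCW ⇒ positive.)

Apply the shoelace (surveyor's) formula: 2A = Σ (x_i·y_{i+1} − x_{i+1}·y_i), indices taken mod 6.
Σ = (-24.25) + (-35.75) + (-140) + (-112.5) + (1) + (-18.5) = -330
Signed area = Σ/2 = -165 (negative ⇒ clockwise traversal).

-165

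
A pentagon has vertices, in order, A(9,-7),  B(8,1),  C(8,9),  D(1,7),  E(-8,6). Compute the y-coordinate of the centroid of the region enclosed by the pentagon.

Apply Gauss's area formula. First the cross-terms c_i = x_i·y_{i+1} − x_{i+1}·y_i:
  65, 64, 47, 62, 2  ⇒  2A = 240, A = 120.
Then Σ (y_i + y_{i+1})·c_i = 1806, so ȳ = 1806 / (6·120) = 301/120.

301/120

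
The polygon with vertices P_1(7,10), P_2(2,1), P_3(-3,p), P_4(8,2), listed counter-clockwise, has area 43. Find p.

-6

Write out the shoelace sum; only the two edges meeting at P_3 involve p:
2·Area = [(2·p − (-3)·1) + ((-3)·2 − 8·p)] + 53
       = -6·p + 50 = 86
⇒ p = -6.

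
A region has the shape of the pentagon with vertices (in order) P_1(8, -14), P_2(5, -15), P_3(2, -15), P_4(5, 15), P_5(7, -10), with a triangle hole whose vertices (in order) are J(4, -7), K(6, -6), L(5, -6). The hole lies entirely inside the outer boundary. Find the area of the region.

81

Outer boundary:
P_1→P_2: (8)(-15) − (5)(-14) = -50
P_2→P_3: (5)(-15) − (2)(-15) = -45
P_3→P_4: (2)(15) − (5)(-15) = 105
P_4→P_5: (5)(-10) − (7)(15) = -155
P_5→P_1: (7)(-14) − (8)(-10) = -18
Σ = -163
Area = |Σ|/2 = 81.5.
Hole:
Σ = (18) + (-6) + (-11) = 1
Area = |Σ|/2 = 0.5.
Net area = 81.5 − 0.5 = 81.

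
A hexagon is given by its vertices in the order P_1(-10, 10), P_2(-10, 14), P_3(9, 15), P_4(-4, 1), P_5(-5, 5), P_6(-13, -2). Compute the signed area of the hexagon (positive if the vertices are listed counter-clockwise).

Apply the surveyor's formula: 2A = Σ (x_i·y_{i+1} − x_{i+1}·y_i), indices taken mod 6.
Cross-terms: -40, -276, 69, -15, 75, -150  ⇒  Σ = -337
Signed area = Σ/2 = -168.5 (negative ⇒ clockwise traversal).

-168.5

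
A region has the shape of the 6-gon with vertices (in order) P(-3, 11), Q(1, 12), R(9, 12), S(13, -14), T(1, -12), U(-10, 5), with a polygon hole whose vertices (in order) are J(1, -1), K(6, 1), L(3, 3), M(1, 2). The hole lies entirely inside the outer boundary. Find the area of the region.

377.5

Outer boundary:
Apply the shoelace (surveyor's) formula: 2A = Σ (x_i·y_{i+1} − x_{i+1}·y_i), indices taken mod 6.
Σ = (-47) + (-96) + (-282) + (-142) + (-115) + (-95) = -777
Area = |Σ|/2 = 388.5.
Hole:
Apply Gauss's area formula: 2A = Σ (x_i·y_{i+1} − x_{i+1}·y_i), indices taken mod 4.
Σ = (7) + (15) + (3) + (-3) = 22
Area = |Σ|/2 = 11.
Net area = 388.5 − 11 = 377.5.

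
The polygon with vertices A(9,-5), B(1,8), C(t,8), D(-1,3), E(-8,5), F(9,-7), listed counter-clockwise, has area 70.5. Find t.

0

The doubled signed area Σ (x_i y_{i+1} − x_{i+1} y_i) is linear in t.
With t=0 it equals 141; the coefficient of t is -5 (from the two edges through C).
So -5·t + 141 = 2·70.5 = 141 ⇒ t = 0.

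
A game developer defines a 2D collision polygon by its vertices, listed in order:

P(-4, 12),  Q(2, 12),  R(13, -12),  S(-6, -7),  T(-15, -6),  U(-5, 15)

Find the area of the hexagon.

Apply Gauss's area formula: 2A = Σ (x_i·y_{i+1} − x_{i+1}·y_i), indices taken mod 6.
Σ = (-72) + (-180) + (-163) + (-69) + (-255) + (0) = -739
Area = |Σ|/2 = 369.5.

369.5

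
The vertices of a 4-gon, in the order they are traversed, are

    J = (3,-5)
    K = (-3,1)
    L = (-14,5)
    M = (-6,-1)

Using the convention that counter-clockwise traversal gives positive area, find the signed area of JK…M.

Σ = (-12) + (-1) + (44) + (33) = 64
Signed area = Σ/2 = 32 (positive ⇒ counter-clockwise traversal).

32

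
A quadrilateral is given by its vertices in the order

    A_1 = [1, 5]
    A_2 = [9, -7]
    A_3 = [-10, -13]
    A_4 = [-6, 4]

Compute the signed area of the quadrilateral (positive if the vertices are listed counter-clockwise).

Cross-terms: -52, -187, -118, -34  ⇒  Σ = -391
Signed area = Σ/2 = -195.5 (negative ⇒ clockwise traversal).

-195.5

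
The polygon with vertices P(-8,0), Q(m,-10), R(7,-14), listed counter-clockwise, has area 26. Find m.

The doubled signed area Σ (x_i y_{i+1} − x_{i+1} y_i) is linear in m.
With m=0 it equals 38; the coefficient of m is -14 (from the two edges through Q).
So -14·m + 38 = 2·26 = 52 ⇒ m = -1.

-1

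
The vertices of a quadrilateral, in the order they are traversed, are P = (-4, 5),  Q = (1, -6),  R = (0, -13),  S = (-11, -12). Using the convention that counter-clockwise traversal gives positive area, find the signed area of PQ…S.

Σ = (19) + (-13) + (-143) + (-103) = -240
Signed area = Σ/2 = -120 (negative ⇒ clockwise traversal).

-120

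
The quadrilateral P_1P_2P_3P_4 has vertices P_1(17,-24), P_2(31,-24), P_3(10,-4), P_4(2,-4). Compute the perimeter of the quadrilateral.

|P_1P_2| = √((14)² + (0)²) = √196 = 14
|P_2P_3| = √((-21)² + (20)²) = √841 = 29
|P_3P_4| = √((-8)² + (0)²) = √64 = 8
|P_4P_1| = √((15)² + (-20)²) = √625 = 25
Perimeter = 14 + 29 + 8 + 25 = 76.

76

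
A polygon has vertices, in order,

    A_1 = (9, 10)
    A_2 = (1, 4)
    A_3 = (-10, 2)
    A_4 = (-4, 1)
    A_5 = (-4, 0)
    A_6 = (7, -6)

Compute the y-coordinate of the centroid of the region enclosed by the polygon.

161/109

Apply the shoelace (surveyor's) formula. First the cross-terms c_i = x_i·y_{i+1} − x_{i+1}·y_i:
  26, 42, -2, 4, 24, 124  ⇒  2A = 218, A = 109.
Then Σ (y_i + y_{i+1})·c_i = 966, so ȳ = 966 / (6·109) = 161/109.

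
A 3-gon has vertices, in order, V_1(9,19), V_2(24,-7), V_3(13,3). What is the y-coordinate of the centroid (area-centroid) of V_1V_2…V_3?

Apply the shoelace (surveyor's) formula. First the cross-terms c_i = x_i·y_{i+1} − x_{i+1}·y_i:
  -519, 163, 220  ⇒  2A = -136, A = -68.
Then Σ (y_i + y_{i+1})·c_i = -2040, so ȳ = -2040 / (6·(-68)) = 5.

5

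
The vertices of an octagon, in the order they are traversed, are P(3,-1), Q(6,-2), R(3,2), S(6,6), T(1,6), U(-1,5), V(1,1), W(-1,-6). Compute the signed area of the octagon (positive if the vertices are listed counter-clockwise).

Apply the shoelace formula: 2A = Σ (x_i·y_{i+1} − x_{i+1}·y_i), indices taken mod 8.
Cross-terms: 0, 18, 6, 30, 11, -6, -5, 19  ⇒  Σ = 73
Signed area = Σ/2 = 36.5 (positive ⇒ counter-clockwise traversal).

36.5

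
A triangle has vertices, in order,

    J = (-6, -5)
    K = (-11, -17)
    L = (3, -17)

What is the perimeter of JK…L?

|JK| = √((-5)² + (-12)²) = √169 = 13
|KL| = √((14)² + (0)²) = √196 = 14
|LJ| = √((-9)² + (12)²) = √225 = 15
Perimeter = 13 + 14 + 15 = 42.

42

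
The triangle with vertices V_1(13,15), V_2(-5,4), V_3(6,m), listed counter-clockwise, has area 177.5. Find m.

-9

Write out the shoelace sum; only the two edges meeting at V_3 involve m:
2·Area = [((-5)·m − 6·4) + (6·15 − 13·m)] + 127
       = -18·m + 193 = 355
⇒ m = -9.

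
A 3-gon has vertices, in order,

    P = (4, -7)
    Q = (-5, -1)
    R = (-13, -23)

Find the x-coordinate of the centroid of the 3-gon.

-14/3

Apply Gauss's area formula. First the cross-terms c_i = x_i·y_{i+1} − x_{i+1}·y_i:
  -39, 102, 183  ⇒  2A = 246, A = 123.
Then Σ (x_i + x_{i+1})·c_i = -3444, so x̄ = -3444 / (6·123) = -14/3.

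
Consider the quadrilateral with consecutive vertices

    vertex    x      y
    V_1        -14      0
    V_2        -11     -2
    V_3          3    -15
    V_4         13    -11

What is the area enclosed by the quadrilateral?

103.5

Apply Gauss's area formula: 2A = Σ (x_i·y_{i+1} − x_{i+1}·y_i), indices taken mod 4.
Cross-terms: 28, 171, 162, -154  ⇒  Σ = 207
Area = |Σ|/2 = 103.5.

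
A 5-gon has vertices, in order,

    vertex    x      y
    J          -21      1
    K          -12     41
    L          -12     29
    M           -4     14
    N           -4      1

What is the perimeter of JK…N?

|JK| = √((9)² + (40)²) = √1681 = 41
|KL| = √((0)² + (-12)²) = √144 = 12
|LM| = √((8)² + (-15)²) = √289 = 17
|MN| = √((0)² + (-13)²) = √169 = 13
|NJ| = √((-17)² + (0)²) = √289 = 17
Perimeter = 41 + 12 + 17 + 13 + 17 = 100.

100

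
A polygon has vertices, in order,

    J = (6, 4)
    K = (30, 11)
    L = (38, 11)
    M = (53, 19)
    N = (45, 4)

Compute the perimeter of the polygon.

106

|JK| = √((24)² + (7)²) = √625 = 25
|KL| = √((8)² + (0)²) = √64 = 8
|LM| = √((15)² + (8)²) = √289 = 17
|MN| = √((-8)² + (-15)²) = √289 = 17
|NJ| = √((-39)² + (0)²) = √1521 = 39
Perimeter = 25 + 8 + 17 + 17 + 39 = 106.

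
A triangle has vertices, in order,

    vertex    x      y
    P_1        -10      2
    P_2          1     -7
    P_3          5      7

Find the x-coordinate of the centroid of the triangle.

-4/3

Apply the surveyor's formula. First the cross-terms c_i = x_i·y_{i+1} − x_{i+1}·y_i:
  68, 42, 80  ⇒  2A = 190, A = 95.
Then Σ (x_i + x_{i+1})·c_i = -760, so x̄ = -760 / (6·95) = -4/3.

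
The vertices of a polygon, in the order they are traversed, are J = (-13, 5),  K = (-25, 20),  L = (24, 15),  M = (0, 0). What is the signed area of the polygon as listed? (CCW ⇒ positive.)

Apply the shoelace formula: 2A = Σ (x_i·y_{i+1} − x_{i+1}·y_i), indices taken mod 4.
Cross-terms: -135, -855, 0, 0  ⇒  Σ = -990
Signed area = Σ/2 = -495 (negative ⇒ clockwise traversal).

-495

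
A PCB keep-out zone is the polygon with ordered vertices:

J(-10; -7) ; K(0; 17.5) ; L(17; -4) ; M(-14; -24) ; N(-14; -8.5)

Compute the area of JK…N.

Cross-terms: -175, -297.5, -464, -217, 13  ⇒  Σ = -1140.5
Area = |Σ|/2 = 570.25.

570.25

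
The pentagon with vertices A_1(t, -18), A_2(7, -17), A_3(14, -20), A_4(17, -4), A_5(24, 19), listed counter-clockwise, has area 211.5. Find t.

Write out the shoelace sum; only the two edges meeting at A_1 involve t:
2·Area = [(24·(-18) − t·19) + (t·(-17) − 7·(-18))] + 801
       = -36·t + 495 = 423
⇒ t = 2.

2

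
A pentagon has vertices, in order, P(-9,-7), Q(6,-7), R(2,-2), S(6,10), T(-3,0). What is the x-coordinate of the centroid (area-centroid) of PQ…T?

Apply the shoelace formula. First the cross-terms c_i = x_i·y_{i+1} − x_{i+1}·y_i:
  105, 2, 32, 30, 21  ⇒  2A = 190, A = 95.
Then Σ (x_i + x_{i+1})·c_i = -205, so x̄ = -205 / (6·95) = -41/114.

-41/114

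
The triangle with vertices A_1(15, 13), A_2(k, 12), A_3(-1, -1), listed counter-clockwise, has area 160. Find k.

The doubled signed area Σ (x_i y_{i+1} − x_{i+1} y_i) is linear in k.
With k=0 it equals 194; the coefficient of k is -14 (from the two edges through A_2).
So -14·k + 194 = 2·160 = 320 ⇒ k = -9.

-9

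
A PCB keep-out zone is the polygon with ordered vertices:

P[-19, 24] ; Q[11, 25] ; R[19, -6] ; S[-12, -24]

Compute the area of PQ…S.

Apply the shoelace formula: 2A = Σ (x_i·y_{i+1} − x_{i+1}·y_i), indices taken mod 4.
Σ = (-739) + (-541) + (-528) + (-744) = -2552
Area = |Σ|/2 = 1276.

1276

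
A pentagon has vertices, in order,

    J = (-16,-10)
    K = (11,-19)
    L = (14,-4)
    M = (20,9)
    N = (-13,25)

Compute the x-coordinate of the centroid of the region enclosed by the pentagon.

-21/221

Apply the shoelace (surveyor's) formula. First the cross-terms c_i = x_i·y_{i+1} − x_{i+1}·y_i:
  414, 222, 206, 617, 530  ⇒  2A = 1989, A = 994.5.
Then Σ (x_i + x_{i+1})·c_i = -567, so x̄ = -567 / (6·994.5) = -21/221.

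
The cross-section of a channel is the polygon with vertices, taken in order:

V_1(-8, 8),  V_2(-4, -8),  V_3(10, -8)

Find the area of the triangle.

112

V_1→V_2: (-8)(-8) − (-4)(8) = 96
V_2→V_3: (-4)(-8) − (10)(-8) = 112
V_3→V_1: (10)(8) − (-8)(-8) = 16
Σ = 224
Area = |Σ|/2 = 112.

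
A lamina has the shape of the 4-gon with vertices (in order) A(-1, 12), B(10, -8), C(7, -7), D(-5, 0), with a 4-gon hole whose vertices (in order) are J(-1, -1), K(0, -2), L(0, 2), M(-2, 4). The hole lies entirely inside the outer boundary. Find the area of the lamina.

Outer boundary:
Apply the shoelace (surveyor's) formula: 2A = Σ (x_i·y_{i+1} − x_{i+1}·y_i), indices taken mod 4.
Σ = (-112) + (-14) + (-35) + (-60) = -221
Area = |Σ|/2 = 110.5.
Hole:
Apply the shoelace formula: 2A = Σ (x_i·y_{i+1} − x_{i+1}·y_i), indices taken mod 4.
J→K: (-1)(-2) − (0)(-1) = 2
K→L: (0)(2) − (0)(-2) = 0
L→M: (0)(4) − (-2)(2) = 4
M→J: (-2)(-1) − (-1)(4) = 6
Σ = 12
Area = |Σ|/2 = 6.
Net area = 110.5 − 6 = 104.5.

104.5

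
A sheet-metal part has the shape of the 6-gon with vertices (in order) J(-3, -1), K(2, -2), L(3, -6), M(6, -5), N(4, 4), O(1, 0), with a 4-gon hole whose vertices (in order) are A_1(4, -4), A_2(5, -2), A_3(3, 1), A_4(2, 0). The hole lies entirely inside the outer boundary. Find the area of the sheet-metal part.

Outer boundary:
Apply the surveyor's formula: 2A = Σ (x_i·y_{i+1} − x_{i+1}·y_i), indices taken mod 6.
J→K: (-3)(-2) − (2)(-1) = 8
K→L: (2)(-6) − (3)(-2) = -6
L→M: (3)(-5) − (6)(-6) = 21
M→N: (6)(4) − (4)(-5) = 44
N→O: (4)(0) − (1)(4) = -4
O→J: (1)(-1) − (-3)(0) = -1
Σ = 62
Area = |Σ|/2 = 31.
Hole:
Apply the shoelace (surveyor's) formula: 2A = Σ (x_i·y_{i+1} − x_{i+1}·y_i), indices taken mod 4.
Cross-terms: 12, 11, -2, -8  ⇒  Σ = 13
Area = |Σ|/2 = 6.5.
Net area = 31 − 6.5 = 24.5.

24.5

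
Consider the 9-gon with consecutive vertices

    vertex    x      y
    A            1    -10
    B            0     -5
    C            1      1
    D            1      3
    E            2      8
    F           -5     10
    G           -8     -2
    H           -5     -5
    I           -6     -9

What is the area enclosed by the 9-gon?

Apply the shoelace formula: 2A = Σ (x_i·y_{i+1} − x_{i+1}·y_i), indices taken mod 9.
Cross-terms: -5, 5, 2, 2, 60, 90, 30, 15, 69  ⇒  Σ = 268
Area = |Σ|/2 = 134.

134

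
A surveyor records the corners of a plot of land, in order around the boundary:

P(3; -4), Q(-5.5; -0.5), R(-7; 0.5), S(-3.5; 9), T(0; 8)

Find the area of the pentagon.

Apply the shoelace formula: 2A = Σ (x_i·y_{i+1} − x_{i+1}·y_i), indices taken mod 5.
Σ = (-23.5) + (-6.25) + (-61.25) + (-28) + (-24) = -143
Area = |Σ|/2 = 71.5.

71.5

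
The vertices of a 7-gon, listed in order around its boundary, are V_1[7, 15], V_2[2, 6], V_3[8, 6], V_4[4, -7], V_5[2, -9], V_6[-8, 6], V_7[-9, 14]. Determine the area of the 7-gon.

238.5

Apply the shoelace formula: 2A = Σ (x_i·y_{i+1} − x_{i+1}·y_i), indices taken mod 7.
Cross-terms: 12, -36, -80, -22, -60, -58, -233  ⇒  Σ = -477
Area = |Σ|/2 = 238.5.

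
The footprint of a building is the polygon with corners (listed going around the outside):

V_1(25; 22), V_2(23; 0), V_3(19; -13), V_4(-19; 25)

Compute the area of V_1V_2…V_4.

810

Cross-terms: -506, -299, 228, -1043  ⇒  Σ = -1620
Area = |Σ|/2 = 810.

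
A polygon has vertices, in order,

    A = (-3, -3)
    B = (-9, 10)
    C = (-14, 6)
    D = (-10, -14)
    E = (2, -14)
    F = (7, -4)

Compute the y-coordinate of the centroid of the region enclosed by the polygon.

-398/85

Apply the shoelace formula. First the cross-terms c_i = x_i·y_{i+1} − x_{i+1}·y_i:
  -57, 86, 256, 168, 90, -33  ⇒  2A = 510, A = 255.
Then Σ (y_i + y_{i+1})·c_i = -7164, so ȳ = -7164 / (6·255) = -398/85.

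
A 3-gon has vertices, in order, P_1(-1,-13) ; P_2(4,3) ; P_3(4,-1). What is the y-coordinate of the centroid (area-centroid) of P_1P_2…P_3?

-11/3

Apply the shoelace formula. First the cross-terms c_i = x_i·y_{i+1} − x_{i+1}·y_i:
  49, -16, -53  ⇒  2A = -20, A = -10.
Then Σ (y_i + y_{i+1})·c_i = 220, so ȳ = 220 / (6·(-10)) = -11/3.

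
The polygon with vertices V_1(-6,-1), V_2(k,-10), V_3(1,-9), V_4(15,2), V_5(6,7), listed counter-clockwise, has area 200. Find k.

-8

The doubled signed area Σ (x_i y_{i+1} − x_{i+1} y_i) is linear in k.
With k=0 it equals 336; the coefficient of k is -8 (from the two edges through V_2).
So -8·k + 336 = 2·200 = 400 ⇒ k = -8.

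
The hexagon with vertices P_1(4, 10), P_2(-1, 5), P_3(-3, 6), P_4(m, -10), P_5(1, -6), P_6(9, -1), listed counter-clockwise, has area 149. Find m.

Write out the shoelace sum; only the two edges meeting at P_4 involve m:
2·Area = [((-3)·(-10) − m·6) + (m·(-6) − 1·(-10))] + 186
       = -12·m + 226 = 298
⇒ m = -6.

-6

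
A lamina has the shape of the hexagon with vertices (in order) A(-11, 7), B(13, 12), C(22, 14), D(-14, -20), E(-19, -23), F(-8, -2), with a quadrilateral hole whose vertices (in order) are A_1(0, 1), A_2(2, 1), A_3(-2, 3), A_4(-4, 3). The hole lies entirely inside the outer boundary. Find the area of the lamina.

Outer boundary:
Σ = (-223) + (-82) + (-244) + (-58) + (-146) + (-78) = -831
Area = |Σ|/2 = 415.5.
Hole:
Apply the shoelace (surveyor's) formula: 2A = Σ (x_i·y_{i+1} − x_{i+1}·y_i), indices taken mod 4.
A_1→A_2: (0)(1) − (2)(1) = -2
A_2→A_3: (2)(3) − (-2)(1) = 8
A_3→A_4: (-2)(3) − (-4)(3) = 6
A_4→A_1: (-4)(1) − (0)(3) = -4
Σ = 8
Area = |Σ|/2 = 4.
Net area = 415.5 − 4 = 411.5.

411.5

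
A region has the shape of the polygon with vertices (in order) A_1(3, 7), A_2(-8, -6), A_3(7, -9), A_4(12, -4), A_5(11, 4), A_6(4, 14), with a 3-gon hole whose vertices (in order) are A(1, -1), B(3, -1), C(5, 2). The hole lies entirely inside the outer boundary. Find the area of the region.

Outer boundary:
Apply the surveyor's formula: 2A = Σ (x_i·y_{i+1} − x_{i+1}·y_i), indices taken mod 6.
Cross-terms: 38, 114, 80, 92, 138, -14  ⇒  Σ = 448
Area = |Σ|/2 = 224.
Hole:
Apply Gauss's area formula: 2A = Σ (x_i·y_{i+1} − x_{i+1}·y_i), indices taken mod 3.
Σ = (2) + (11) + (-7) = 6
Area = |Σ|/2 = 3.
Net area = 224 − 3 = 221.

221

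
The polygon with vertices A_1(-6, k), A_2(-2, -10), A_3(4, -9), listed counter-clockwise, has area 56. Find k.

Write out the shoelace sum; only the two edges meeting at A_1 involve k:
2·Area = [(4·k − (-6)·(-9)) + ((-6)·(-10) − (-2)·k)] + 58
       = 6·k + 64 = 112
⇒ k = 8.

8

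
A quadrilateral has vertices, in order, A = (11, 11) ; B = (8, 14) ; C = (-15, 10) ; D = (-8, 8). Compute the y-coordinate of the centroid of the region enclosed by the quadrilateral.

2273/210

Apply the surveyor's formula. First the cross-terms c_i = x_i·y_{i+1} − x_{i+1}·y_i:
  66, 290, -40, -176  ⇒  2A = 140, A = 70.
Then Σ (y_i + y_{i+1})·c_i = 4546, so ȳ = 4546 / (6·70) = 2273/210.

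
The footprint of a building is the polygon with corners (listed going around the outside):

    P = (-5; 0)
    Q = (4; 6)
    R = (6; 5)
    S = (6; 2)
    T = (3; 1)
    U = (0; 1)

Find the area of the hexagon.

Σ = (-30) + (-16) + (-18) + (0) + (3) + (5) = -56
Area = |Σ|/2 = 28.

28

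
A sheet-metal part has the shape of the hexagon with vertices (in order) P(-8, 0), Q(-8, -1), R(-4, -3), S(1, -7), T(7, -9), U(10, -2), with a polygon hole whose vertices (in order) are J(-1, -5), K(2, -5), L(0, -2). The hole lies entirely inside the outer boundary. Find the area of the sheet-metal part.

Outer boundary:
Apply the shoelace (surveyor's) formula: 2A = Σ (x_i·y_{i+1} − x_{i+1}·y_i), indices taken mod 6.
P→Q: (-8)(-1) − (-8)(0) = 8
Q→R: (-8)(-3) − (-4)(-1) = 20
R→S: (-4)(-7) − (1)(-3) = 31
S→T: (1)(-9) − (7)(-7) = 40
T→U: (7)(-2) − (10)(-9) = 76
U→P: (10)(0) − (-8)(-2) = -16
Σ = 159
Area = |Σ|/2 = 79.5.
Hole:
Cross-terms: 15, -4, -2  ⇒  Σ = 9
Area = |Σ|/2 = 4.5.
Net area = 79.5 − 4.5 = 75.

75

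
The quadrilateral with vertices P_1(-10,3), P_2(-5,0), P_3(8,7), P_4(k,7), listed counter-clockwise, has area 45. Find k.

4

The doubled signed area Σ (x_i y_{i+1} − x_{i+1} y_i) is linear in k.
With k=0 it equals 106; the coefficient of k is -4 (from the two edges through P_4).
So -4·k + 106 = 2·45 = 90 ⇒ k = 4.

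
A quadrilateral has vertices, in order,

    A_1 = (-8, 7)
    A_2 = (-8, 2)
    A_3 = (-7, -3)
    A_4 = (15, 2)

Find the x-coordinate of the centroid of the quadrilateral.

Apply the surveyor's formula. First the cross-terms c_i = x_i·y_{i+1} − x_{i+1}·y_i:
  40, 38, 31, 121  ⇒  2A = 230, A = 115.
Then Σ (x_i + x_{i+1})·c_i = -115, so x̄ = -115 / (6·115) = -1/6.

-1/6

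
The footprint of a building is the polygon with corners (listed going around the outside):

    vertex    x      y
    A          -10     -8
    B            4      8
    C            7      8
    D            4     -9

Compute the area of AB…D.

144.5

Apply the shoelace (surveyor's) formula: 2A = Σ (x_i·y_{i+1} − x_{i+1}·y_i), indices taken mod 4.
A→B: (-10)(8) − (4)(-8) = -48
B→C: (4)(8) − (7)(8) = -24
C→D: (7)(-9) − (4)(8) = -95
D→A: (4)(-8) − (-10)(-9) = -122
Σ = -289
Area = |Σ|/2 = 144.5.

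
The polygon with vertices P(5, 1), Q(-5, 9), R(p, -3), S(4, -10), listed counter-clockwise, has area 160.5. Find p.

Write out the shoelace sum; only the two edges meeting at R involve p:
2·Area = [((-5)·(-3) − p·9) + (p·(-10) − 4·(-3))] + 104
       = -19·p + 131 = 321
⇒ p = -10.

-10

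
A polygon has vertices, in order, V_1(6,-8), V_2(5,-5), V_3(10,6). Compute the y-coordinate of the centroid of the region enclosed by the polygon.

-7/3

Apply the shoelace (surveyor's) formula. First the cross-terms c_i = x_i·y_{i+1} − x_{i+1}·y_i:
  10, 80, -116  ⇒  2A = -26, A = -13.
Then Σ (y_i + y_{i+1})·c_i = 182, so ȳ = 182 / (6·(-13)) = -7/3.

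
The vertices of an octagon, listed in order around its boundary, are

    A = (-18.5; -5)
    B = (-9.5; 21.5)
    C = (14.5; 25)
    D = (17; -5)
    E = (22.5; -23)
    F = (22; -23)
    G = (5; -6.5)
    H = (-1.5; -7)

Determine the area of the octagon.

Apply Gauss's area formula: 2A = Σ (x_i·y_{i+1} − x_{i+1}·y_i), indices taken mod 8.
Cross-terms: -445.25, -549.25, -497.5, -278.5, -11.5, -28, -44.75, -122  ⇒  Σ = -1976.75
Area = |Σ|/2 = 988.375.

988.375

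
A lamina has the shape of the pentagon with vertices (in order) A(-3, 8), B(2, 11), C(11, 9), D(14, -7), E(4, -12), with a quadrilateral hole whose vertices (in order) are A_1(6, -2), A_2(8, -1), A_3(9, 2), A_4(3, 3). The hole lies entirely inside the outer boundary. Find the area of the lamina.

233.5

Outer boundary:
Apply the shoelace (surveyor's) formula: 2A = Σ (x_i·y_{i+1} − x_{i+1}·y_i), indices taken mod 5.
Σ = (-49) + (-103) + (-203) + (-140) + (-4) = -499
Area = |Σ|/2 = 249.5.
Hole:
Apply Gauss's area formula: 2A = Σ (x_i·y_{i+1} − x_{i+1}·y_i), indices taken mod 4.
Σ = (10) + (25) + (21) + (-24) = 32
Area = |Σ|/2 = 16.
Net area = 249.5 − 16 = 233.5.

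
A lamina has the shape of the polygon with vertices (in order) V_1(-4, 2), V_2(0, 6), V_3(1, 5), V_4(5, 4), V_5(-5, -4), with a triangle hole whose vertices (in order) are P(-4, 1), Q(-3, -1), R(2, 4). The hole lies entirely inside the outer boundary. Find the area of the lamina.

Outer boundary:
Cross-terms: -24, -6, -21, 0, -26  ⇒  Σ = -77
Area = |Σ|/2 = 38.5.
Hole:
Σ = (7) + (-10) + (18) = 15
Area = |Σ|/2 = 7.5.
Net area = 38.5 − 7.5 = 31.

31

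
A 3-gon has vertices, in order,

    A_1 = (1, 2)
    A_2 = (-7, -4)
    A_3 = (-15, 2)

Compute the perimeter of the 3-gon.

|A_1A_2| = √((-8)² + (-6)²) = √100 = 10
|A_2A_3| = √((-8)² + (6)²) = √100 = 10
|A_3A_1| = √((16)² + (0)²) = √256 = 16
Perimeter = 10 + 10 + 16 = 36.

36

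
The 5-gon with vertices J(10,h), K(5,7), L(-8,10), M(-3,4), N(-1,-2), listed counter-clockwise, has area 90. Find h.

The doubled signed area Σ (x_i y_{i+1} − x_{i+1} y_i) is linear in h.
With h=0 it equals 204; the coefficient of h is -6 (from the two edges through J).
So -6·h + 204 = 2·90 = 180 ⇒ h = 4.

4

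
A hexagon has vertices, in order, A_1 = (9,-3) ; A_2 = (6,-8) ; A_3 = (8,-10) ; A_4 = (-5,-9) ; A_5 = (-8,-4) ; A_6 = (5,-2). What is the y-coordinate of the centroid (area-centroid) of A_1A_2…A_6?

-219/37

Apply the shoelace (surveyor's) formula. First the cross-terms c_i = x_i·y_{i+1} − x_{i+1}·y_i:
  -54, 4, -122, -52, 36, 3  ⇒  2A = -185, A = -92.5.
Then Σ (y_i + y_{i+1})·c_i = 3285, so ȳ = 3285 / (6·(-92.5)) = -219/37.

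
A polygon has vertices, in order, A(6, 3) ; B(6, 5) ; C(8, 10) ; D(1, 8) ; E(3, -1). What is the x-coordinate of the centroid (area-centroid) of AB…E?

Apply the shoelace formula. First the cross-terms c_i = x_i·y_{i+1} − x_{i+1}·y_i:
  12, 20, 54, -25, 15  ⇒  2A = 76, A = 38.
Then Σ (x_i + x_{i+1})·c_i = 945, so x̄ = 945 / (6·38) = 315/76.

315/76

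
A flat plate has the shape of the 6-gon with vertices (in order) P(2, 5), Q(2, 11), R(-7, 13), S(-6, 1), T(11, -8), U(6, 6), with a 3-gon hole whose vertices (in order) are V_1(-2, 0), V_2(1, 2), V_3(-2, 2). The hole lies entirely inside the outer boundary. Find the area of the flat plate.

Outer boundary:
Cross-terms: 12, 103, 71, 37, 114, 18  ⇒  Σ = 355
Area = |Σ|/2 = 177.5.
Hole:
Apply the surveyor's formula: 2A = Σ (x_i·y_{i+1} − x_{i+1}·y_i), indices taken mod 3.
Σ = (-4) + (6) + (4) = 6
Area = |Σ|/2 = 3.
Net area = 177.5 − 3 = 174.5.

174.5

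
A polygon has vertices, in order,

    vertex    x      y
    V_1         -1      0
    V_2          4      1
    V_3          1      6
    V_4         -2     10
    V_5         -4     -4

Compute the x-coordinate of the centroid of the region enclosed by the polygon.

-89/132

Apply the surveyor's formula. First the cross-terms c_i = x_i·y_{i+1} − x_{i+1}·y_i:
  -1, 23, 22, 48, -4  ⇒  2A = 88, A = 44.
Then Σ (x_i + x_{i+1})·c_i = -178, so x̄ = -178 / (6·44) = -89/132.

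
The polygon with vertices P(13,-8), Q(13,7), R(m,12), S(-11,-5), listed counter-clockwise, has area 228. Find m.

15

Write out the shoelace sum; only the two edges meeting at R involve m:
2·Area = [(13·12 − m·7) + (m·(-5) − (-11)·12)] + 348
       = -12·m + 636 = 456
⇒ m = 15.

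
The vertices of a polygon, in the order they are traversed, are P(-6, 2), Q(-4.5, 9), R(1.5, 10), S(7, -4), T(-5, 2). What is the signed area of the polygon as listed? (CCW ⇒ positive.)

Apply the shoelace formula: 2A = Σ (x_i·y_{i+1} − x_{i+1}·y_i), indices taken mod 5.
Cross-terms: -45, -58.5, -76, -6, 2  ⇒  Σ = -183.5
Signed area = Σ/2 = -91.75 (negative ⇒ clockwise traversal).

-91.75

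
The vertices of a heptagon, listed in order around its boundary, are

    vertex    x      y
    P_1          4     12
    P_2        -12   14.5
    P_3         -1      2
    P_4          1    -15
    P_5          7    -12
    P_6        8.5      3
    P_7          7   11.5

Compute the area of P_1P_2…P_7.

268.125

Apply the shoelace formula: 2A = Σ (x_i·y_{i+1} − x_{i+1}·y_i), indices taken mod 7.
P_1→P_2: (4)(14.5) − (-12)(12) = 202
P_2→P_3: (-12)(2) − (-1)(14.5) = -9.5
P_3→P_4: (-1)(-15) − (1)(2) = 13
P_4→P_5: (1)(-12) − (7)(-15) = 93
P_5→P_6: (7)(3) − (8.5)(-12) = 123
P_6→P_7: (8.5)(11.5) − (7)(3) = 76.75
P_7→P_1: (7)(12) − (4)(11.5) = 38
Σ = 536.25
Area = |Σ|/2 = 268.125.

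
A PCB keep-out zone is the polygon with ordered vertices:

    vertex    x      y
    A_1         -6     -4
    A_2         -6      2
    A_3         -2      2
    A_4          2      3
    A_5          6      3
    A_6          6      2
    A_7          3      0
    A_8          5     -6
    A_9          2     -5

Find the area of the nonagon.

73.5

Apply the shoelace (surveyor's) formula: 2A = Σ (x_i·y_{i+1} − x_{i+1}·y_i), indices taken mod 9.
Σ = (-36) + (-8) + (-10) + (-12) + (-6) + (-6) + (-18) + (-13) + (-38) = -147
Area = |Σ|/2 = 73.5.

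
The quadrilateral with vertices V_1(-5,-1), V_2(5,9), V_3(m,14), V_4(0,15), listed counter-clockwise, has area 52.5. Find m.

0

The doubled signed area Σ (x_i y_{i+1} − x_{i+1} y_i) is linear in m.
With m=0 it equals 105; the coefficient of m is 6 (from the two edges through V_3).
So 6·m + 105 = 2·52.5 = 105 ⇒ m = 0.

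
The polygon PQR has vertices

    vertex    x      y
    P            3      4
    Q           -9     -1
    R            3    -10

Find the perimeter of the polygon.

|PQ| = √((-12)² + (-5)²) = √169 = 13
|QR| = √((12)² + (-9)²) = √225 = 15
|RP| = √((0)² + (14)²) = √196 = 14
Perimeter = 13 + 15 + 14 = 42.

42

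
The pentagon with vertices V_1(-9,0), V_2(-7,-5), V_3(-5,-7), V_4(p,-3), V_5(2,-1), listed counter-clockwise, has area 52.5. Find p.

Write out the shoelace sum; only the two edges meeting at V_4 involve p:
2·Area = [((-5)·(-3) − p·(-7)) + (p·(-1) − 2·(-3))] + 60
       = 6·p + 81 = 105
⇒ p = 4.

4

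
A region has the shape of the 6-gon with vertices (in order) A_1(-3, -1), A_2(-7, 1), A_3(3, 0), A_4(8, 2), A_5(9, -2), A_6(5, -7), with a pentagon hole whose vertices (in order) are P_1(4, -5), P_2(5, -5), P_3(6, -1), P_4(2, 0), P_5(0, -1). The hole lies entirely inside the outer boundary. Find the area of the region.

43

Outer boundary:
Apply the surveyor's formula: 2A = Σ (x_i·y_{i+1} − x_{i+1}·y_i), indices taken mod 6.
Σ = (-10) + (-3) + (6) + (-34) + (-53) + (-26) = -120
Area = |Σ|/2 = 60.
Hole:
Apply the shoelace (surveyor's) formula: 2A = Σ (x_i·y_{i+1} − x_{i+1}·y_i), indices taken mod 5.
Σ = (5) + (25) + (2) + (-2) + (4) = 34
Area = |Σ|/2 = 17.
Net area = 60 − 17 = 43.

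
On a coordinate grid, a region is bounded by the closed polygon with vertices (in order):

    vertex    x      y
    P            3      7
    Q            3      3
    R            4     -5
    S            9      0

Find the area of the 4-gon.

Apply the shoelace (surveyor's) formula: 2A = Σ (x_i·y_{i+1} − x_{i+1}·y_i), indices taken mod 4.
P→Q: (3)(3) − (3)(7) = -12
Q→R: (3)(-5) − (4)(3) = -27
R→S: (4)(0) − (9)(-5) = 45
S→P: (9)(7) − (3)(0) = 63
Σ = 69
Area = |Σ|/2 = 34.5.

34.5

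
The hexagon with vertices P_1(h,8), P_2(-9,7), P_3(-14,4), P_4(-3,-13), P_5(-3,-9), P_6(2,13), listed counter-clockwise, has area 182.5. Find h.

-9

Write out the shoelace sum; only the two edges meeting at P_1 involve h:
2·Area = [(2·8 − h·13) + (h·7 − (-9)·8)] + 223
       = -6·h + 311 = 365
⇒ h = -9.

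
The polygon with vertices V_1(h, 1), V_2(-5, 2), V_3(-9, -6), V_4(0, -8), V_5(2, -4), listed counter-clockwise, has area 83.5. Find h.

The doubled signed area Σ (x_i y_{i+1} − x_{i+1} y_i) is linear in h.
With h=0 it equals 143; the coefficient of h is 6 (from the two edges through V_1).
So 6·h + 143 = 2·83.5 = 167 ⇒ h = 4.

4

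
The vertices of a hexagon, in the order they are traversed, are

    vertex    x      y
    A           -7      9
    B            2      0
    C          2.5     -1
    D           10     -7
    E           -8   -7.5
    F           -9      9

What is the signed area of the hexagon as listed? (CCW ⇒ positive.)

-158

Apply the surveyor's formula: 2A = Σ (x_i·y_{i+1} − x_{i+1}·y_i), indices taken mod 6.
A→B: (-7)(0) − (2)(9) = -18
B→C: (2)(-1) − (2.5)(0) = -2
C→D: (2.5)(-7) − (10)(-1) = -7.5
D→E: (10)(-7.5) − (-8)(-7) = -131
E→F: (-8)(9) − (-9)(-7.5) = -139.5
F→A: (-9)(9) − (-7)(9) = -18
Σ = -316
Signed area = Σ/2 = -158 (negative ⇒ clockwise traversal).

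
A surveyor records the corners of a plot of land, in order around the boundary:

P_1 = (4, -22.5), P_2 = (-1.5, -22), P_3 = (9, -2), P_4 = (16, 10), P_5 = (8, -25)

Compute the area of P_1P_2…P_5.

Apply the shoelace (surveyor's) formula: 2A = Σ (x_i·y_{i+1} − x_{i+1}·y_i), indices taken mod 5.
P_1→P_2: (4)(-22) − (-1.5)(-22.5) = -121.75
P_2→P_3: (-1.5)(-2) − (9)(-22) = 201
P_3→P_4: (9)(10) − (16)(-2) = 122
P_4→P_5: (16)(-25) − (8)(10) = -480
P_5→P_1: (8)(-22.5) − (4)(-25) = -80
Σ = -358.75
Area = |Σ|/2 = 179.375.

179.375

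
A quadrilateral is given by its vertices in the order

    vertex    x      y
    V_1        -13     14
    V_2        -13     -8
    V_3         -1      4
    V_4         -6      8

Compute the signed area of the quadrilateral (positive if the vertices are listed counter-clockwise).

Apply the surveyor's formula: 2A = Σ (x_i·y_{i+1} − x_{i+1}·y_i), indices taken mod 4.
Σ = (286) + (-60) + (16) + (20) = 262
Signed area = Σ/2 = 131 (positive ⇒ counter-clockwise traversal).

131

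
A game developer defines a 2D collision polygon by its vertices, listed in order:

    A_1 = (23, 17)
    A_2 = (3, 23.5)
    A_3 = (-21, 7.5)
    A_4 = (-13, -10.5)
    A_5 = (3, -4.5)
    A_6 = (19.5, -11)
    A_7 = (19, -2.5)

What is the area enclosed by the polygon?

1004.5

Σ = (489.5) + (516) + (318) + (90) + (54.75) + (160.25) + (380.5) = 2009
Area = |Σ|/2 = 1004.5.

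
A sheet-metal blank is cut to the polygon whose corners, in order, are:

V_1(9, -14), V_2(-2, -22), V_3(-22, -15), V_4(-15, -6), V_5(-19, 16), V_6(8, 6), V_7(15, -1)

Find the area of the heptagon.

Apply Gauss's area formula: 2A = Σ (x_i·y_{i+1} − x_{i+1}·y_i), indices taken mod 7.
V_1→V_2: (9)(-22) − (-2)(-14) = -226
V_2→V_3: (-2)(-15) − (-22)(-22) = -454
V_3→V_4: (-22)(-6) − (-15)(-15) = -93
V_4→V_5: (-15)(16) − (-19)(-6) = -354
V_5→V_6: (-19)(6) − (8)(16) = -242
V_6→V_7: (8)(-1) − (15)(6) = -98
V_7→V_1: (15)(-14) − (9)(-1) = -201
Σ = -1668
Area = |Σ|/2 = 834.

834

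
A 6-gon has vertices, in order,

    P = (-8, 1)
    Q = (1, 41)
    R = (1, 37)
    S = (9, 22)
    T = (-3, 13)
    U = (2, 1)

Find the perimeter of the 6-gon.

100

|PQ| = √((9)² + (40)²) = √1681 = 41
|QR| = √((0)² + (-4)²) = √16 = 4
|RS| = √((8)² + (-15)²) = √289 = 17
|ST| = √((-12)² + (-9)²) = √225 = 15
|TU| = √((5)² + (-12)²) = √169 = 13
|UP| = √((-10)² + (0)²) = √100 = 10
Perimeter = 41 + 4 + 17 + 15 + 13 + 10 = 100.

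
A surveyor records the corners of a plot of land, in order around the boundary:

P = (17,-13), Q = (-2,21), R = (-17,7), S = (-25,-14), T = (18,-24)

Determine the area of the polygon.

1056.5

Apply the shoelace formula: 2A = Σ (x_i·y_{i+1} − x_{i+1}·y_i), indices taken mod 5.
Σ = (331) + (343) + (413) + (852) + (174) = 2113
Area = |Σ|/2 = 1056.5.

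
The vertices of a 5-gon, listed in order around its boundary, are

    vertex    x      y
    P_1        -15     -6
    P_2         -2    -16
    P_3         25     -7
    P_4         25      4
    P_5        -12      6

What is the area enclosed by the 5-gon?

638.5

Apply the shoelace (surveyor's) formula: 2A = Σ (x_i·y_{i+1} − x_{i+1}·y_i), indices taken mod 5.
P_1→P_2: (-15)(-16) − (-2)(-6) = 228
P_2→P_3: (-2)(-7) − (25)(-16) = 414
P_3→P_4: (25)(4) − (25)(-7) = 275
P_4→P_5: (25)(6) − (-12)(4) = 198
P_5→P_1: (-12)(-6) − (-15)(6) = 162
Σ = 1277
Area = |Σ|/2 = 638.5.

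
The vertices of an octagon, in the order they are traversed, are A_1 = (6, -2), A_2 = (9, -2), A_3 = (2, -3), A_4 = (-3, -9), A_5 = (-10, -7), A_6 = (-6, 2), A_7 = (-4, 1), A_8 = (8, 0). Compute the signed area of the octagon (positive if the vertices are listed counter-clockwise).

-98.5

Cross-terms: 6, -23, -27, -69, -62, 2, -8, -16  ⇒  Σ = -197
Signed area = Σ/2 = -98.5 (negative ⇒ clockwise traversal).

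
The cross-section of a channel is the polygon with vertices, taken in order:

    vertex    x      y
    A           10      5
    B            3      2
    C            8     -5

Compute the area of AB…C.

32

Σ = (5) + (-31) + (90) = 64
Area = |Σ|/2 = 32.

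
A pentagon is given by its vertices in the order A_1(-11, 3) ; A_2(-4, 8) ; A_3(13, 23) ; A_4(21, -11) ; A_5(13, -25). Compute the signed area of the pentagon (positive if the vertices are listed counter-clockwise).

-758

Σ = (-76) + (-196) + (-626) + (-382) + (-236) = -1516
Signed area = Σ/2 = -758 (negative ⇒ clockwise traversal).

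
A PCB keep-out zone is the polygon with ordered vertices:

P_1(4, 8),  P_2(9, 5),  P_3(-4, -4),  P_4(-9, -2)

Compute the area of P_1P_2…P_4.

80

Apply the shoelace (surveyor's) formula: 2A = Σ (x_i·y_{i+1} − x_{i+1}·y_i), indices taken mod 4.
Σ = (-52) + (-16) + (-28) + (-64) = -160
Area = |Σ|/2 = 80.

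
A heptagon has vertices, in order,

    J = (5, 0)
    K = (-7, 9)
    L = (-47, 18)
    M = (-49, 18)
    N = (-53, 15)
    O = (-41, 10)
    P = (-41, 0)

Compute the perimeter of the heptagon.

|JK| = √((-12)² + (9)²) = √225 = 15
|KL| = √((-40)² + (9)²) = √1681 = 41
|LM| = √((-2)² + (0)²) = √4 = 2
|MN| = √((-4)² + (-3)²) = √25 = 5
|NO| = √((12)² + (-5)²) = √169 = 13
|OP| = √((0)² + (-10)²) = √100 = 10
|PJ| = √((46)² + (0)²) = √2116 = 46
Perimeter = 15 + 41 + 2 + 5 + 13 + 10 + 46 = 132.

132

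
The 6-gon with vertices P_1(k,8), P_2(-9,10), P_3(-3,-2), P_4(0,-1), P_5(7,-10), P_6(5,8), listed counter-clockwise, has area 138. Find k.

The doubled signed area Σ (x_i y_{i+1} − x_{i+1} y_i) is linear in k.
With k=0 it equals 276; the coefficient of k is 2 (from the two edges through P_1).
So 2·k + 276 = 2·138 = 276 ⇒ k = 0.

0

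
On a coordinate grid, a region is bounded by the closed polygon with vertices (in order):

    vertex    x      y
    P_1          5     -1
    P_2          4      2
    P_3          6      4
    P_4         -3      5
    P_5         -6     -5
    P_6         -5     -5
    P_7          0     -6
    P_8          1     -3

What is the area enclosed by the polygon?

80

Apply the shoelace (surveyor's) formula: 2A = Σ (x_i·y_{i+1} − x_{i+1}·y_i), indices taken mod 8.
Σ = (14) + (4) + (42) + (45) + (5) + (30) + (6) + (14) = 160
Area = |Σ|/2 = 80.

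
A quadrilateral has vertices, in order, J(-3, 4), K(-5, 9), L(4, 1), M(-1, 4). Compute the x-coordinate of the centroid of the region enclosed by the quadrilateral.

Apply the shoelace formula. First the cross-terms c_i = x_i·y_{i+1} − x_{i+1}·y_i:
  -7, -41, 17, 8  ⇒  2A = -23, A = -11.5.
Then Σ (x_i + x_{i+1})·c_i = 116, so x̄ = 116 / (6·(-11.5)) = -116/69.

-116/69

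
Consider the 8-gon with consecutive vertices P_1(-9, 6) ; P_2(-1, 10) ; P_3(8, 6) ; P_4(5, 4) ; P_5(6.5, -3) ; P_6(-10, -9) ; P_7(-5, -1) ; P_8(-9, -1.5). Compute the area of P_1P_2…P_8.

200.75

Apply the surveyor's formula: 2A = Σ (x_i·y_{i+1} − x_{i+1}·y_i), indices taken mod 8.
Σ = (-84) + (-86) + (2) + (-41) + (-88.5) + (-35) + (-1.5) + (-67.5) = -401.5
Area = |Σ|/2 = 200.75.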